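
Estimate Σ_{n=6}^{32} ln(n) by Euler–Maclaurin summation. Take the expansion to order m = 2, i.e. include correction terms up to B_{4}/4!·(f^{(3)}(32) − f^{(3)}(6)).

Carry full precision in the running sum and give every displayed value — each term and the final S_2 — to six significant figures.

S_2 ≈ 76.7705

Integral: ∫_6^32 ln(x) dx = 74.1530.
½[f(6) + f(32)] = ½[1.79176 + 3.46574] = 2.62875.
Integral + boundary = 76.7817.
Correction k=1: B_{2}/2! · (f^{(1)}(32) − f^{(1)}(6)) = 1/12 · (0.0312500 − 0.166667) = -0.0112847.
Running total after k=1: 76.7705.
Correction k=2: B_{4}/4! · (f^{(3)}(32) − f^{(3)}(6)) = −1/720 · (6.10352e-05 − 0.00925926) = 1.27753e-05.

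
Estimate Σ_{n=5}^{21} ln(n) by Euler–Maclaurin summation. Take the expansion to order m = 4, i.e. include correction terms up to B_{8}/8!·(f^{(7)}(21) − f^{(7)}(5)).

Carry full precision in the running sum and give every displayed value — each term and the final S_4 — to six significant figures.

∫_5^21 ln(x) dx evaluates to 39.8878.
Boundary: ½(f(5) + f(21)) = ½(1.60944 + 3.04452) = 2.32698.
So far: 42.2148.
Correction k=1: B_{2}/2! · (f^{(1)}(21) − f^{(1)}(5)) = 1/12 · (0.0476190 − 0.200000) = -0.0126984.
After k=1: 42.2021.
Correction k=2: B_{4}/4! · (f^{(3)}(21) − f^{(3)}(5)) = −1/720 · (0.000215959 − 0.0160000) = 2.19223e-05.
After k=2: 42.2021.
Correction k=3: B_{6}/6! · (f^{(5)}(21) − f^{(5)}(5)) = 1/30240 · (5.87645e-06 − 0.00768000) = -2.53774e-07.
After k=3: 42.2021.
Correction k=4: B_{8}/8! · (f^{(7)}(21) − f^{(7)}(5)) = −1/1209600 · (3.99758e-07 − 0.00921600) = 7.61872e-09.

S_4 ≈ 42.2021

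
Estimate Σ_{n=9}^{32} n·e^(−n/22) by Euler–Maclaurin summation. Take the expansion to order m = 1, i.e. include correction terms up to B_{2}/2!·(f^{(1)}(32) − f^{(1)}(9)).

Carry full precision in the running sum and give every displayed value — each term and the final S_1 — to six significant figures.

∫_9^32 x·e^(−x/22) dx evaluates to 175.615.
Boundary: ½(f(9) + f(32)) = ½(5.97828 + 7.47221) = 6.72525.
Running total after boundary: 182.341.
Correction k=1: B_{2}/2! · (f^{(1)}(32) − f^{(1)}(9)) = 1/12 · (-0.106139 − 0.392514) = -0.0415544.

S_1 ≈ 182.299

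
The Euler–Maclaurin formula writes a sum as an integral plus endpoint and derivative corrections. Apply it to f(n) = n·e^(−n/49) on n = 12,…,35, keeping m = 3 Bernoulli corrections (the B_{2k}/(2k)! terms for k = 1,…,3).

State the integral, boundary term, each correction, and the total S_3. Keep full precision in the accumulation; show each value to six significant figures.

S_3 ≈ 338.015

The integral term ∫_12^35 x·e^(−x/49) dx = 324.789.
Endpoint term: (f(12) + f(35))/2 = (9.39341 + 17.1340)/2 = 13.2637.
Integral + boundary = 338.053.
Order-1 term: 1/12 · (0.139869 − 0.591082) = -0.0376011.
After k=1: 338.015.
Order-2 term: −1/720 · (0.000466036 − 0.000898230) = 6.00270e-07.
After k=2: 338.015.
Order-3 term: 1/30240 · (3.63939e-07 − 6.45681e-07) = -9.31685e-12.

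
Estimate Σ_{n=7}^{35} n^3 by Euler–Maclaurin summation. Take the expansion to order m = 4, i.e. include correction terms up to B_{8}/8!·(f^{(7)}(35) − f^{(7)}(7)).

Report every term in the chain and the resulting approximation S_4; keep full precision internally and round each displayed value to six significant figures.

The integral term ∫_7^35 x^3 dx = 374556.
½[f(7) + f(35)] = ½[343.000 + 42875.0] = 21609.0.
Integral + boundary = 396165.
k=1: B_{2}/(2)! × [f^{(1)}(35) − f^{(1)}(7)] = 1/12 × (3675.00 − 147.000) = 294.000.
Partial sum through k=1: 396459.
k=2: B_{4}/(4)! × [f^{(3)}(35) − f^{(3)}(7)] = −1/720 × (6.00000 − 6.00000) = 0.00000.
Partial sum through k=2: 396459.
k=3: B_{6}/(6)! × [f^{(5)}(35) − f^{(5)}(7)] = 1/30240 × (0.00000 − 0.00000) = 0.00000.
Partial sum through k=3: 396459.
k=4: B_{8}/(8)! × [f^{(7)}(35) − f^{(7)}(7)] = −1/1209600 × (0.00000 − 0.00000) = 0.00000.

S_4 ≈ 396459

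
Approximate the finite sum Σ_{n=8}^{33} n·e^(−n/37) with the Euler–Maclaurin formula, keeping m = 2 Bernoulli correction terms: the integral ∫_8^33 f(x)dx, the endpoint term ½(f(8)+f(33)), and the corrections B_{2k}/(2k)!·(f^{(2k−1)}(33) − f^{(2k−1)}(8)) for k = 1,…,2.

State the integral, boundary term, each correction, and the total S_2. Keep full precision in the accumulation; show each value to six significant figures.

∫_8^33 x·e^(−x/37) dx evaluates to 279.671.
½[f(8) + f(33)] = ½[6.44449 + 13.5260] = 9.98526.
Integral + boundary = 289.656.
k=1: B_{2}/(2)! × [f^{(1)}(33) − f^{(1)}(8)] = 1/12 × (0.0443113 − 0.631386) = -0.0489229.
Running total after k=1: 289.607.
k=2: B_{4}/(4)! × [f^{(3)}(33) − f^{(3)}(8)] = −1/720 × (0.000631169 − 0.00163806) = 1.39846e-06.

S_2 ≈ 289.607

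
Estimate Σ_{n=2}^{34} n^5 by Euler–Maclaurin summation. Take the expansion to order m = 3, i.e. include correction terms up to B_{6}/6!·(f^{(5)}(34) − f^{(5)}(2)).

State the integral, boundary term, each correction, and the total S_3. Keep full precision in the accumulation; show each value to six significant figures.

S_3 ≈ 2.80742e+08

The integral term ∫_2^34 x^5 dx = 2.57467e+08.
Boundary: ½(f(2) + f(34)) = ½(32.0000 + 4.54354e+07) = 2.27177e+07.
So far: 2.80185e+08.
Order-1 term: 1/12 · (6.68168e+06 − 80.0000) = 556800.
After k=1: 2.80742e+08.
Order-2 term: −1/720 · (69360.0 − 240.000) = -96.0000.
After k=2: 2.80742e+08.
Order-3 term: 1/30240 · (120.000 − 120.000) = 0.00000.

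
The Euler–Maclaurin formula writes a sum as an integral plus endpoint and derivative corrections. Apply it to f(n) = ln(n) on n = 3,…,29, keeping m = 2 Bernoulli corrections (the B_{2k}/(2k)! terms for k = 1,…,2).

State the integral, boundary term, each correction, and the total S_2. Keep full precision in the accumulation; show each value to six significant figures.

S_2 ≈ 70.5639

The integral term ∫_3^29 ln(x) dx = 68.3557.
Endpoint term: (f(3) + f(29))/2 = (1.09861 + 3.36730)/2 = 2.23295.
Running total after boundary: 70.5887.
Order-1 term: 1/12 · (0.0344828 − 0.333333) = -0.0249042.
Running total after k=1: 70.5638.
Order-2 term: −1/720 · (8.20042e-05 − 0.0740741) = 0.000102767.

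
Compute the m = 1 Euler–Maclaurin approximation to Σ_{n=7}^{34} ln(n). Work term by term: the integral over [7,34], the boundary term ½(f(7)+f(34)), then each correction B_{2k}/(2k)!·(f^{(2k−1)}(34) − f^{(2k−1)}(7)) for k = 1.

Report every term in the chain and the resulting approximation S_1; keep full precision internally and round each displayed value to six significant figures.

Integral: ∫_7^34 ln(x) dx = 79.2749.
Endpoint term: (f(7) + f(34))/2 = (1.94591 + 3.52636)/2 = 2.73614.
Running total after boundary: 82.0110.
Correction k=1: B_{2}/2! · (f^{(1)}(34) − f^{(1)}(7)) = 1/12 · (0.0294118 − 0.142857) = -0.00945378.

S_1 ≈ 82.0016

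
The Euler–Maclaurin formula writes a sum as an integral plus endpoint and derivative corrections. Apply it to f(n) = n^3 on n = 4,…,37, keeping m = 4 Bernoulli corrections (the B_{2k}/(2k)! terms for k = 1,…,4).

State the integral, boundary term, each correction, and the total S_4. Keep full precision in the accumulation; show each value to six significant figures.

The integral term ∫_4^37 x^3 dx = 468476.
Endpoint term: (f(4) + f(37))/2 = (64.0000 + 50653.0)/2 = 25358.5.
Integral + boundary = 493835.
Order-1 term: 1/12 · (4107.00 − 48.0000) = 338.250.
Partial sum through k=1: 494173.
Order-2 term: −1/720 · (6.00000 − 6.00000) = 0.00000.
Partial sum through k=2: 494173.
Order-3 term: 1/30240 · (0.00000 − 0.00000) = 0.00000.
Partial sum through k=3: 494173.
Order-4 term: −1/1209600 · (0.00000 − 0.00000) = 0.00000.

S_4 ≈ 494173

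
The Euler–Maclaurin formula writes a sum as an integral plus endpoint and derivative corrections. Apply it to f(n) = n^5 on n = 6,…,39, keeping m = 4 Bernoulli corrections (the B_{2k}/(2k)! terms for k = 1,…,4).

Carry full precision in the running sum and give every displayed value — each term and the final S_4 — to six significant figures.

The integral term ∫_6^39 x^5 dx = 5.86450e+08.
Endpoint term: (f(6) + f(39))/2 = (7776.00 + 9.02242e+07)/2 = 4.51160e+07.
Running total after boundary: 6.31566e+08.
k=1: B_{2}/(2)! × [f^{(1)}(39) − f^{(1)}(6)] = 1/12 × (1.15672e+07 − 6480.00) = 963394.
Running total after k=1: 6.32529e+08.
k=2: B_{4}/(4)! × [f^{(3)}(39) − f^{(3)}(6)] = −1/720 × (91260.0 − 2160.00) = -123.750.
Running total after k=2: 6.32529e+08.
k=3: B_{6}/(6)! × [f^{(5)}(39) − f^{(5)}(6)] = 1/30240 × (120.000 − 120.000) = 0.00000.
Running total after k=3: 6.32529e+08.
k=4: B_{8}/(8)! × [f^{(7)}(39) − f^{(7)}(6)] = −1/1209600 × (0.00000 − 0.00000) = 0.00000.

S_4 ≈ 6.32529e+08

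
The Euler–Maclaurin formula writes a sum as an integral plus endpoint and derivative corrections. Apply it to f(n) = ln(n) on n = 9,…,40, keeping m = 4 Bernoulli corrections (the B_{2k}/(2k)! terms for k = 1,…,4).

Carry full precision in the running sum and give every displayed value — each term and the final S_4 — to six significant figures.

S_4 ≈ 99.7160

∫_9^40 ln(x) dx evaluates to 96.7802.
Endpoint term: (f(9) + f(40))/2 = (2.19722 + 3.68888)/2 = 2.94305.
Integral + boundary = 99.7232.
k=1: B_{2}/(2)! × [f^{(1)}(40) − f^{(1)}(9)] = 1/12 × (0.0250000 − 0.111111) = -0.00717593.
Running total after k=1: 99.7160.
k=2: B_{4}/(4)! × [f^{(3)}(40) − f^{(3)}(9)] = −1/720 × (3.12500e-05 − 0.00274348) = 3.76699e-06.
Running total after k=2: 99.7160.
k=3: B_{6}/(6)! × [f^{(5)}(40) − f^{(5)}(9)] = 1/30240 × (2.34375e-07 − 0.000406442) = -1.34328e-08.
Running total after k=3: 99.7160.
k=4: B_{8}/(8)! × [f^{(7)}(40) − f^{(7)}(9)] = −1/1209600 × (4.39453e-09 − 0.000150534) = 1.24446e-10.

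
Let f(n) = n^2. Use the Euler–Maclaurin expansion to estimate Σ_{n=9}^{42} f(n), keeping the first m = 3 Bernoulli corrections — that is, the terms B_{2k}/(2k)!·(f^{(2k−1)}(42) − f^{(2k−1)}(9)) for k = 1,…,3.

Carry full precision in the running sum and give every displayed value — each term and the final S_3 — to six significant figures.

The integral term ∫_9^42 x^2 dx = 24453.0.
Endpoint term: (f(9) + f(42))/2 = (81.0000 + 1764.00)/2 = 922.500.
Integral + boundary = 25375.5.
Correction k=1: B_{2}/2! · (f^{(1)}(42) − f^{(1)}(9)) = 1/12 · (84.0000 − 18.0000) = 5.50000.
After k=1: 25381.0.
Correction k=2: B_{4}/4! · (f^{(3)}(42) − f^{(3)}(9)) = −1/720 · (0.00000 − 0.00000) = 0.00000.
After k=2: 25381.0.
Correction k=3: B_{6}/6! · (f^{(5)}(42) − f^{(5)}(9)) = 1/30240 · (0.00000 − 0.00000) = 0.00000.

S_3 ≈ 25381.0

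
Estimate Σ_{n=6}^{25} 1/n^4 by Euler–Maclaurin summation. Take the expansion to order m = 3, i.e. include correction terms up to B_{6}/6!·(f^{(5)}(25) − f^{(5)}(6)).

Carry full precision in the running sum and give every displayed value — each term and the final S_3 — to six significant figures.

Integral: ∫_6^25 1/x^4 dx = 0.00152188.
½[f(6) + f(25)] = ½[0.000771605 + 2.56000e-06] = 0.000387082.
Running total after boundary: 0.00190896.
Order-1 term: 1/12 · (-4.09600e-07 − (-0.000514403)) = 4.28328e-05.
Partial sum through k=1: 0.00195179.
Order-2 term: −1/720 · (-1.96608e-08 − (-0.000428669)) = -5.95347e-07.
Partial sum through k=2: 0.00195120.
Order-3 term: 1/30240 · (-1.76161e-09 − (-0.000666819)) = 2.20508e-08.

S_3 ≈ 0.00195122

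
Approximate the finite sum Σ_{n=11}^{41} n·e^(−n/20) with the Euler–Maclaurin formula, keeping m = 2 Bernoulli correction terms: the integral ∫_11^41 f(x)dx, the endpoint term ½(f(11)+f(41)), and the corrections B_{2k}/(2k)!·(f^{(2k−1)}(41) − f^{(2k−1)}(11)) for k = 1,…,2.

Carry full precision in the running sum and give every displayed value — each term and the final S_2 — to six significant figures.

Integral: ∫_11^41 x·e^(−x/20) dx = 200.652.
Boundary: ½(f(11) + f(41)) = ½(6.34645 + 5.27813) = 5.81229.
Running total after boundary: 206.465.
k=1: B_{2}/(2)! × [f^{(1)}(41) − f^{(1)}(11)] = 1/12 × (-0.135172 − 0.259627) = -0.0328999.
After k=1: 206.432.
k=2: B_{4}/(4)! × [f^{(3)}(41) − f^{(3)}(11)] = −1/720 × (0.000305745 − 0.00353382) = 4.48343e-06.

S_2 ≈ 206.432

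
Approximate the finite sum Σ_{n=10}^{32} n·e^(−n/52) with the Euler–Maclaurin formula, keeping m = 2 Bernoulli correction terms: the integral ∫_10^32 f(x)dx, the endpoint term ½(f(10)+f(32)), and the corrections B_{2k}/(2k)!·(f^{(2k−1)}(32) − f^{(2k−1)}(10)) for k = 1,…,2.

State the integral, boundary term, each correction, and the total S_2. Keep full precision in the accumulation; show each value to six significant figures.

∫_10^32 x·e^(−x/52) dx evaluates to 299.359.
Boundary: ½(f(10) + f(32)) = ½(8.25053 + 17.2939) = 12.7722.
So far: 312.132.
Correction k=1: B_{2}/2! · (f^{(1)}(32) − f^{(1)}(10)) = 1/12 · (0.207859 − 0.666389) = -0.0382108.
After k=1: 312.093.
Correction k=2: B_{4}/4! · (f^{(3)}(32) − f^{(3)}(10)) = −1/720 · (0.000476599 − 0.000856692) = 5.27906e-07.

S_2 ≈ 312.093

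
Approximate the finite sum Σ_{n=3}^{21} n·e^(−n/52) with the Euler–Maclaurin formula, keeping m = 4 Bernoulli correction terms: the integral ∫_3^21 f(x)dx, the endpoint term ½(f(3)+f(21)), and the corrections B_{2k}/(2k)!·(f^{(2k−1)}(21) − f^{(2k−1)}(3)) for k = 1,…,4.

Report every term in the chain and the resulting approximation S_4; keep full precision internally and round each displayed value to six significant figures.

The integral term ∫_3^21 x·e^(−x/52) dx = 164.902.
Endpoint term: (f(3) + f(21))/2 = (2.83182 + 14.0227)/2 = 8.42725.
Running total after boundary: 173.330.
k=1: B_{2}/(2)! × [f^{(1)}(21) − f^{(1)}(3)] = 1/12 × (0.398080 − 0.889482) = -0.0409502.
Running total after k=1: 173.289.
k=2: B_{4}/(4)! × [f^{(3)}(21) − f^{(3)}(3)] = −1/720 × (0.000641114 − 0.00102713) = 5.36134e-07.
Running total after k=2: 173.289.
k=3: B_{6}/(6)! × [f^{(5)}(21) − f^{(5)}(3)] = 1/30240 × (4.19752e-07 − 6.38059e-07) = -7.21914e-12.
Running total after k=3: 173.289.
k=4: B_{8}/(8)! × [f^{(7)}(21) − f^{(7)}(3)] = −1/1209600 × (2.22783e-10 − 3.31458e-10) = 8.98434e-17.

S_4 ≈ 173.289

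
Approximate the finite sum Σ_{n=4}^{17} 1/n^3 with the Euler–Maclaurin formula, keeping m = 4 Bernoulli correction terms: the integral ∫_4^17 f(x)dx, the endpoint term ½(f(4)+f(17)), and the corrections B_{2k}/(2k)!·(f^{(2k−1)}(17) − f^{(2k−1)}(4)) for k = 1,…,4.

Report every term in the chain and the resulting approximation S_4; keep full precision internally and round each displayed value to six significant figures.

Integral: ∫_4^17 1/x^3 dx = 0.0295199.
Endpoint term: (f(4) + f(17))/2 = (0.0156250 + 0.000203542)/2 = 0.00791427.
Integral + boundary = 0.0374342.
Order-1 term: 1/12 · (-3.59191e-05 − (-0.0117188)) = 0.000973569.
After k=1: 0.0384077.
Order-2 term: −1/720 · (-2.48575e-06 − (-0.0146484)) = -2.03416e-05.
After k=2: 0.0383874.
Order-3 term: 1/30240 · (-3.61251e-07 − (-0.0384521)) = 1.27155e-06.
After k=3: 0.0383887.
Order-4 term: −1/1209600 · (-9.00003e-08 − (-0.173035)) = -1.43051e-07.

S_4 ≈ 0.0383885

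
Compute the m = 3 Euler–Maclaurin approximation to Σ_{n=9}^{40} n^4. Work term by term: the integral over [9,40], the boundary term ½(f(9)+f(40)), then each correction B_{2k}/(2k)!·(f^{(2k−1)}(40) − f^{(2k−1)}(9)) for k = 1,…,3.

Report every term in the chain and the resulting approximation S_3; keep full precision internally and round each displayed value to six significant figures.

The integral term ∫_9^40 x^4 dx = 2.04682e+07.
½[f(9) + f(40)] = ½[6561.00 + 2.56000e+06] = 1.28328e+06.
Integral + boundary = 2.17515e+07.
Order-1 term: 1/12 · (256000 − 2916.00) = 21090.3.
Running total after k=1: 2.17726e+07.
Order-2 term: −1/720 · (960.000 − 216.000) = -1.03333.
Running total after k=2: 2.17726e+07.
Order-3 term: 1/30240 · (0.00000 − 0.00000) = 0.00000.

S_3 ≈ 2.17726e+07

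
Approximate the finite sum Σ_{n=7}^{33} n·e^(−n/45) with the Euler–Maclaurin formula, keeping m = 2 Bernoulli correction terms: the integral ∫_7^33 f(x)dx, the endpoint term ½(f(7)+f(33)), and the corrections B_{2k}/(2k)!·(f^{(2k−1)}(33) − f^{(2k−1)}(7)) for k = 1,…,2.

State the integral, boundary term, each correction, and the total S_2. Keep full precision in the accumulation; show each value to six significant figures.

The integral term ∫_7^33 x·e^(−x/45) dx = 317.027.
Endpoint term: (f(7) + f(33))/2 = (5.99158 + 15.8501)/2 = 10.9208.
So far: 327.948.
Order-1 term: 1/12 · (0.128081 − 0.722793) = -0.0495593.
Running total after k=1: 327.898.
Order-2 term: −1/720 · (0.000537626 − 0.00120231) = 9.23169e-07.

S_2 ≈ 327.898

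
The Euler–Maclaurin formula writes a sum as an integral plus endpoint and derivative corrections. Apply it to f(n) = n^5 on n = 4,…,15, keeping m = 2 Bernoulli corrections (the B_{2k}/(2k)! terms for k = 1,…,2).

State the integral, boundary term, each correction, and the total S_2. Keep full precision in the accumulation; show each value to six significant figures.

Integral: ∫_4^15 x^5 dx = 1.89775e+06.
½[f(4) + f(15)] = ½[1024.00 + 759375] = 380200.
Running total after boundary: 2.27795e+06.
k=1: B_{2}/(2)! × [f^{(1)}(15) − f^{(1)}(4)] = 1/12 × (253125 − 1280.00) = 20987.1.
Partial sum through k=1: 2.29894e+06.
k=2: B_{4}/(4)! × [f^{(3)}(15) − f^{(3)}(4)] = −1/720 × (13500.0 − 960.000) = -17.4167.

S_2 ≈ 2.29892e+06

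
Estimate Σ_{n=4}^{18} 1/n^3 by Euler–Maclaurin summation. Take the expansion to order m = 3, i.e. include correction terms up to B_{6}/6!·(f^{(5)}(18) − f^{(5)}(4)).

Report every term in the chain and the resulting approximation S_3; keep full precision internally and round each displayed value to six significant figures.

S_3 ≈ 0.0385601

Integral: ∫_4^18 1/x^3 dx = 0.0297068.
Endpoint term: (f(4) + f(18))/2 = (0.0156250 + 0.000171468)/2 = 0.00789823.
Integral + boundary = 0.0376050.
k=1: B_{2}/(2)! × [f^{(1)}(18) − f^{(1)}(4)] = 1/12 × (-2.85780e-05 − (-0.0117188)) = 0.000974181.
Running total after k=1: 0.0385792.
k=2: B_{4}/(4)! × [f^{(3)}(18) − f^{(3)}(4)] = −1/720 × (-1.76407e-06 − (-0.0146484)) = -2.03426e-05.
Running total after k=2: 0.0385589.
k=3: B_{6}/(6)! × [f^{(5)}(18) − f^{(5)}(4)] = 1/30240 × (-2.28676e-07 − (-0.0384521)) = 1.27156e-06.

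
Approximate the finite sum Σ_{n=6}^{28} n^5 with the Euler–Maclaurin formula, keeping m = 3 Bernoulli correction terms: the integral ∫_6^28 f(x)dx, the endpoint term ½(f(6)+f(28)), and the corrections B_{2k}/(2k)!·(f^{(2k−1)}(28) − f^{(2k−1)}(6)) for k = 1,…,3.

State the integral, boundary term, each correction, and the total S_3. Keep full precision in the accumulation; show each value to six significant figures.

∫_6^28 x^5 dx evaluates to 8.03073e+07.
Endpoint term: (f(6) + f(28))/2 = (7776.00 + 1.72104e+07)/2 = 8.60907e+06.
Running total after boundary: 8.89163e+07.
k=1: B_{2}/(2)! × [f^{(1)}(28) − f^{(1)}(6)] = 1/12 × (3.07328e+06 − 6480.00) = 255567.
Partial sum through k=1: 8.91719e+07.
k=2: B_{4}/(4)! × [f^{(3)}(28) − f^{(3)}(6)] = −1/720 × (47040.0 − 2160.00) = -62.3333.
Partial sum through k=2: 8.91719e+07.
k=3: B_{6}/(6)! × [f^{(5)}(28) − f^{(5)}(6)] = 1/30240 × (120.000 − 120.000) = 0.00000.

S_3 ≈ 8.91719e+07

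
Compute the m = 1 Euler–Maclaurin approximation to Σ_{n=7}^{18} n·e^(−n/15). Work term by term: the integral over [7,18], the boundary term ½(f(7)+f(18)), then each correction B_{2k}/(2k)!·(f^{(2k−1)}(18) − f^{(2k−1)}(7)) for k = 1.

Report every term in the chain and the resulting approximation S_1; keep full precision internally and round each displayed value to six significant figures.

∫_7^18 x·e^(−x/15) dx evaluates to 57.8483.
½[f(7) + f(18)] = ½[4.38962 + 5.42150] = 4.90556.
Running total after boundary: 62.7538.
k=1: B_{2}/(2)! × [f^{(1)}(18) − f^{(1)}(7)] = 1/12 × (-0.0602388 − 0.334448) = -0.0328905.

S_1 ≈ 62.7209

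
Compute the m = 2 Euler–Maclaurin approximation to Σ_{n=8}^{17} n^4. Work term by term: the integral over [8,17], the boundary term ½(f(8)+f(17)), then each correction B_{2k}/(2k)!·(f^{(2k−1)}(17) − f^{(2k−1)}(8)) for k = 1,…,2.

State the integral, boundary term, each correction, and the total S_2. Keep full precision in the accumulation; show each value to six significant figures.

Integral: ∫_8^17 x^4 dx = 277418.
Boundary: ½(f(8) + f(17)) = ½(4096.00 + 83521.0) = 43808.5.
Running total after boundary: 321226.
Correction k=1: B_{2}/2! · (f^{(1)}(17) − f^{(1)}(8)) = 1/12 · (19652.0 − 2048.00) = 1467.00.
Running total after k=1: 322693.
Correction k=2: B_{4}/4! · (f^{(3)}(17) − f^{(3)}(8)) = −1/720 · (408.000 − 192.000) = -0.300000.

S_2 ≈ 322693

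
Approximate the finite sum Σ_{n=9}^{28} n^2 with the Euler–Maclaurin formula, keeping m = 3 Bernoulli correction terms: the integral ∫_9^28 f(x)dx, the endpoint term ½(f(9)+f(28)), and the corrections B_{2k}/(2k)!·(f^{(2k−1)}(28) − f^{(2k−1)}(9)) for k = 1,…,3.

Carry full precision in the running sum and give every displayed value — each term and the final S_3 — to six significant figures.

The integral term ∫_9^28 x^2 dx = 7074.33.
Boundary: ½(f(9) + f(28)) = ½(81.0000 + 784.000) = 432.500.
So far: 7506.83.
Correction k=1: B_{2}/2! · (f^{(1)}(28) − f^{(1)}(9)) = 1/12 · (56.0000 − 18.0000) = 3.16667.
Partial sum through k=1: 7510.00.
Correction k=2: B_{4}/4! · (f^{(3)}(28) − f^{(3)}(9)) = −1/720 · (0.00000 − 0.00000) = 0.00000.
Partial sum through k=2: 7510.00.
Correction k=3: B_{6}/6! · (f^{(5)}(28) − f^{(5)}(9)) = 1/30240 · (0.00000 − 0.00000) = 0.00000.

S_3 ≈ 7510.00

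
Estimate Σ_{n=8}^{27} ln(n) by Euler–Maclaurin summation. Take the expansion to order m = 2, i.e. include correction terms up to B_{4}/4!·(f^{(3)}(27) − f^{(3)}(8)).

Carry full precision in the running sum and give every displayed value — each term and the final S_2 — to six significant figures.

∫_8^27 ln(x) dx evaluates to 53.3521.
½[f(8) + f(27)] = ½[2.07944 + 3.29584] = 2.68764.
Integral + boundary = 56.0397.
k=1: B_{2}/(2)! × [f^{(1)}(27) − f^{(1)}(8)] = 1/12 × (0.0370370 − 0.125000) = -0.00733025.
Running total after k=1: 56.0324.
k=2: B_{4}/(4)! × [f^{(3)}(27) − f^{(3)}(8)] = −1/720 × (0.000101611 − 0.00390625) = 5.28422e-06.

S_2 ≈ 56.0324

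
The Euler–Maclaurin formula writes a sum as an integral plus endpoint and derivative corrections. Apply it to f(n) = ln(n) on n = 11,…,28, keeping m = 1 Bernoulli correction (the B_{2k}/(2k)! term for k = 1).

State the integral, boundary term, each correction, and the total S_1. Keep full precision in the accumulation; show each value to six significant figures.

S_1 ≈ 52.7853

The integral term ∫_11^28 ln(x) dx = 49.9249.
½[f(11) + f(28)] = ½[2.39790 + 3.33220] = 2.86505.
Integral + boundary = 52.7899.
Correction k=1: B_{2}/2! · (f^{(1)}(28) − f^{(1)}(11)) = 1/12 · (0.0357143 − 0.0909091) = -0.00459957.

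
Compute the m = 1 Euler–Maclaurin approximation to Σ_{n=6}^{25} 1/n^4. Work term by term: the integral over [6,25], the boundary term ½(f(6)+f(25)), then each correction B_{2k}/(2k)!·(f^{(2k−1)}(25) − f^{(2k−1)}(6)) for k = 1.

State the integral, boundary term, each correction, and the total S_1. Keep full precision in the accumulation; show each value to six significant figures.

∫_6^25 1/x^4 dx evaluates to 0.00152188.
Endpoint term: (f(6) + f(25))/2 = (0.000771605 + 2.56000e-06)/2 = 0.000387082.
Running total after boundary: 0.00190896.
Order-1 term: 1/12 · (-4.09600e-07 − (-0.000514403)) = 4.28328e-05.

S_1 ≈ 0.00195179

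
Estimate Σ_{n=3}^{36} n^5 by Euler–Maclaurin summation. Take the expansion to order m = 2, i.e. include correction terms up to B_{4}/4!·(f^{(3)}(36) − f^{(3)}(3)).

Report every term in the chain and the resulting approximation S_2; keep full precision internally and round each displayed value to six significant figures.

S_2 ≈ 3.93730e+08

Integral: ∫_3^36 x^5 dx = 3.62797e+08.
Endpoint term: (f(3) + f(36))/2 = (243.000 + 6.04662e+07)/2 = 3.02332e+07.
Integral + boundary = 3.93030e+08.
Correction k=1: B_{2}/2! · (f^{(1)}(36) − f^{(1)}(3)) = 1/12 · (8.39808e+06 − 405.000) = 699806.
Running total after k=1: 3.93730e+08.
Correction k=2: B_{4}/4! · (f^{(3)}(36) − f^{(3)}(3)) = −1/720 · (77760.0 − 540.000) = -107.250.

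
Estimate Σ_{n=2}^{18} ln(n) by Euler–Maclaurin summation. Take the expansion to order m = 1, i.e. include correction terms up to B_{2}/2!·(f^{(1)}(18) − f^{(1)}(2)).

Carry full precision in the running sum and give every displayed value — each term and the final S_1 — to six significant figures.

S_1 ≈ 36.3951

Integral: ∫_2^18 ln(x) dx = 34.6404.
Endpoint term: (f(2) + f(18))/2 = (0.693147 + 2.89037)/2 = 1.79176.
Running total after boundary: 36.4322.
k=1: B_{2}/(2)! × [f^{(1)}(18) − f^{(1)}(2)] = 1/12 × (0.0555556 − 0.500000) = -0.0370370.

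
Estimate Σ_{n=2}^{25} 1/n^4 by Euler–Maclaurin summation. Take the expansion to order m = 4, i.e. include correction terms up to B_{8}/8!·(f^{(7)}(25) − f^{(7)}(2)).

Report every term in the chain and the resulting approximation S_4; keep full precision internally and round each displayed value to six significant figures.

S_4 ≈ 0.0822010

The integral term ∫_2^25 1/x^4 dx = 0.0416453.
Endpoint term: (f(2) + f(25))/2 = (0.0625000 + 2.56000e-06)/2 = 0.0312513.
Running total after boundary: 0.0728966.
Correction k=1: B_{2}/2! · (f^{(1)}(25) − f^{(1)}(2)) = 1/12 · (-4.09600e-07 − (-0.125000)) = 0.0104166.
Running total after k=1: 0.0833132.
Correction k=2: B_{4}/4! · (f^{(3)}(25) − f^{(3)}(2)) = −1/720 · (-1.96608e-08 − (-0.937500)) = -0.00130208.
Running total after k=2: 0.0820112.
Correction k=3: B_{6}/6! · (f^{(5)}(25) − f^{(5)}(2)) = 1/30240 · (-1.76161e-09 − (-13.1250)) = 0.000434028.
Running total after k=3: 0.0824452.
Correction k=4: B_{8}/8! · (f^{(7)}(25) − f^{(7)}(2)) = −1/1209600 · (-2.53672e-10 − (-295.312)) = -0.000244141.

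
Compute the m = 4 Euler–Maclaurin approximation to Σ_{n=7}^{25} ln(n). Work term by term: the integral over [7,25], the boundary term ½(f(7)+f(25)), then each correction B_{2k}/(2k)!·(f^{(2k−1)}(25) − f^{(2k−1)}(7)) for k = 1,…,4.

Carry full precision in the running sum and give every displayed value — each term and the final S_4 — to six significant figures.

S_4 ≈ 51.4244

Integral: ∫_7^25 ln(x) dx = 48.8505.
½[f(7) + f(25)] = ½[1.94591 + 3.21888] = 2.58239.
Running total after boundary: 51.4329.
Order-1 term: 1/12 · (0.0400000 − 0.142857) = -0.00857143.
After k=1: 51.4243.
Order-2 term: −1/720 · (0.000128000 − 0.00583090) = 7.92070e-06.
After k=2: 51.4244.
Order-3 term: 1/30240 · (2.45760e-06 − 0.00142798) = -4.71402e-08.
After k=3: 51.4244.
Order-4 term: −1/1209600 · (1.17965e-07 − 0.000874271) = 7.22680e-10.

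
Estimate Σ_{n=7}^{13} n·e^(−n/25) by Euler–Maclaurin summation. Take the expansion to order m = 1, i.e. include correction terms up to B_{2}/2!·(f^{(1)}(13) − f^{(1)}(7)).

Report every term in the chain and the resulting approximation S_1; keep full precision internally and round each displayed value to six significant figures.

∫_7^13 x·e^(−x/25) dx evaluates to 39.8325.
Boundary: ½(f(7) + f(13)) = ½(5.29049 + 7.72877) = 6.50963.
Integral + boundary = 46.3421.
Order-1 term: 1/12 · (0.285370 − 0.544164) = -0.0215662.

S_1 ≈ 46.3205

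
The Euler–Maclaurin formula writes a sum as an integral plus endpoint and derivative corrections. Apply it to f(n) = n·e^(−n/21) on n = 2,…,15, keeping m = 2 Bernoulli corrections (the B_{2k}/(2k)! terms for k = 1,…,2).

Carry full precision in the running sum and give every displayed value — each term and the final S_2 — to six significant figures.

Integral: ∫_2^15 x·e^(−x/21) dx = 69.0291.
Endpoint term: (f(2) + f(15))/2 = (1.81831 + 7.34312)/2 = 4.58072.
Running total after boundary: 73.6098.
Order-1 term: 1/12 · (0.139869 − 0.822570) = -0.0568918.
After k=1: 73.5529.
Order-2 term: −1/720 · (0.00253731 − 0.00598840) = 4.79318e-06.

S_2 ≈ 73.5529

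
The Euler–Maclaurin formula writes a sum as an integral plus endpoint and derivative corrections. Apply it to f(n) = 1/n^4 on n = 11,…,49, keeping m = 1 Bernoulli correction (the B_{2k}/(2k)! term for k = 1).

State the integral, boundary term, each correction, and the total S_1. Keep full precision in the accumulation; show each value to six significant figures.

S_1 ≈ 0.000283911

The integral term ∫_11^49 1/x^4 dx = 0.000247605.
Endpoint term: (f(11) + f(49))/2 = (6.83013e-05 + 1.73467e-07)/2 = 3.42374e-05.
So far: 0.000281842.
k=1: B_{2}/(2)! × [f^{(1)}(49) − f^{(1)}(11)] = 1/12 × (-1.41605e-08 − (-2.48369e-05)) = 2.06856e-06.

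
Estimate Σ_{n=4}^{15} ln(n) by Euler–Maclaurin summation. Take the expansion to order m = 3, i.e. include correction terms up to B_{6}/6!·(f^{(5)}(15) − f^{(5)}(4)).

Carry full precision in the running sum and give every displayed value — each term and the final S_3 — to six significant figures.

Integral: ∫_4^15 ln(x) dx = 24.0756.
Boundary: ½(f(4) + f(15)) = ½(1.38629 + 2.70805) = 2.04717.
So far: 26.1227.
Correction k=1: B_{2}/2! · (f^{(1)}(15) − f^{(1)}(4)) = 1/12 · (0.0666667 − 0.250000) = -0.0152778.
After k=1: 26.1075.
Correction k=2: B_{4}/4! · (f^{(3)}(15) − f^{(3)}(4)) = −1/720 · (0.000592593 − 0.0312500) = 4.25797e-05.
After k=2: 26.1075.
Correction k=3: B_{6}/6! · (f^{(5)}(15) − f^{(5)}(4)) = 1/30240 · (3.16049e-05 − 0.0234375) = -7.74004e-07.

S_3 ≈ 26.1075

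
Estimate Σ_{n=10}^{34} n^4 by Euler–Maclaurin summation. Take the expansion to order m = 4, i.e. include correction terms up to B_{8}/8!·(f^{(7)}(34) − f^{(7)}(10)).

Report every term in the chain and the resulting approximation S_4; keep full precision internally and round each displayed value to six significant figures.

S_4 ≈ 9.75302e+06

The integral term ∫_10^34 x^4 dx = 9.06708e+06.
½[f(10) + f(34)] = ½[10000.0 + 1.33634e+06] = 673168.
Integral + boundary = 9.74025e+06.
Correction k=1: B_{2}/2! · (f^{(1)}(34) − f^{(1)}(10)) = 1/12 · (157216 − 4000.00) = 12768.0.
Running total after k=1: 9.75302e+06.
Correction k=2: B_{4}/4! · (f^{(3)}(34) − f^{(3)}(10)) = −1/720 · (816.000 − 240.000) = -0.800000.
Running total after k=2: 9.75302e+06.
Correction k=3: B_{6}/6! · (f^{(5)}(34) − f^{(5)}(10)) = 1/30240 · (0.00000 − 0.00000) = 0.00000.
Running total after k=3: 9.75302e+06.
Correction k=4: B_{8}/8! · (f^{(7)}(34) − f^{(7)}(10)) = −1/1209600 · (0.00000 − 0.00000) = 0.00000.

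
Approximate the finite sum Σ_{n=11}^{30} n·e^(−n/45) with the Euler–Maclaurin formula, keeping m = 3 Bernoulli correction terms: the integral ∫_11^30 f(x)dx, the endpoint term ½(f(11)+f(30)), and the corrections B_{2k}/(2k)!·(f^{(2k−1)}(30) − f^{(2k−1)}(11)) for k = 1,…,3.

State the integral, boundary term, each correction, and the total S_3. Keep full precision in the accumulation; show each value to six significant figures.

S_3 ≈ 252.702

Integral: ∫_11^30 x·e^(−x/45) dx = 240.729.
½[f(11) + f(30)] = ½[8.61453 + 15.4025] = 12.0085.
Running total after boundary: 252.737.
Order-1 term: 1/12 · (0.171139 − 0.591705) = -0.0350472.
Partial sum through k=1: 252.702.
Order-2 term: −1/720 · (0.000591592 − 0.00106567) = 6.58444e-07.
Partial sum through k=2: 252.702.
Order-3 term: 1/30240 · (5.42553e-07 − 9.08218e-07) = -1.20921e-11.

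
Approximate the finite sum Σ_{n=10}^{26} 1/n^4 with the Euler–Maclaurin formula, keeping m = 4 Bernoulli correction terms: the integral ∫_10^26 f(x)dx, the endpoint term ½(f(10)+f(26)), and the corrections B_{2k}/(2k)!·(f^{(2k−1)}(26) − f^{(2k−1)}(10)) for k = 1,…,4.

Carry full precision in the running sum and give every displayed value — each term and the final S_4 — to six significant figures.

Integral: ∫_10^26 1/x^4 dx = 0.000314368.
Boundary: ½(f(10) + f(26)) = ½(0.000100000 + 2.18830e-06) = 5.10941e-05.
So far: 0.000365462.
Order-1 term: 1/12 · (-3.36661e-07 − (-4.00000e-05)) = 3.30528e-06.
Running total after k=1: 0.000368768.
Order-2 term: −1/720 · (-1.49406e-08 − (-1.20000e-05)) = -1.66459e-08.
Running total after k=2: 0.000368751.
Order-3 term: 1/30240 · (-1.23768e-09 − (-6.72000e-06)) = 2.22181e-10.
Running total after k=3: 0.000368751.
Order-4 term: −1/1209600 · (-1.64780e-10 − (-6.04800e-06)) = -4.99986e-12.

S_4 ≈ 0.000368751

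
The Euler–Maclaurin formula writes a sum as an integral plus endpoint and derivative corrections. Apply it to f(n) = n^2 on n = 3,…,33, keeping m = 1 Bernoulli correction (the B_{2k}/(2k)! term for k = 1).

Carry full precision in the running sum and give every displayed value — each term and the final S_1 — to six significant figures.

The integral term ∫_3^33 x^2 dx = 11970.0.
Boundary: ½(f(3) + f(33)) = ½(9.00000 + 1089.00) = 549.000.
Integral + boundary = 12519.0.
Order-1 term: 1/12 · (66.0000 − 6.00000) = 5.00000.

S_1 ≈ 12524.0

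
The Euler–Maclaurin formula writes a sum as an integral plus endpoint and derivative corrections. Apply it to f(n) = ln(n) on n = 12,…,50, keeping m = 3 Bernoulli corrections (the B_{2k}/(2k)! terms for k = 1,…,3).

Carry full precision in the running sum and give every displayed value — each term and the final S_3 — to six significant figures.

S_3 ≈ 130.975

The integral term ∫_12^50 ln(x) dx = 127.782.
½[f(12) + f(50)] = ½[2.48491 + 3.91202] = 3.19846.
Running total after boundary: 130.981.
k=1: B_{2}/(2)! × [f^{(1)}(50) − f^{(1)}(12)] = 1/12 × (0.0200000 − 0.0833333) = -0.00527778.
Partial sum through k=1: 130.975.
k=2: B_{4}/(4)! × [f^{(3)}(50) − f^{(3)}(12)] = −1/720 × (1.60000e-05 − 0.00115741) = 1.58529e-06.
Partial sum through k=2: 130.975.
k=3: B_{6}/(6)! × [f^{(5)}(50) − f^{(5)}(12)] = 1/30240 × (7.68000e-08 − 9.64506e-05) = -3.18696e-09.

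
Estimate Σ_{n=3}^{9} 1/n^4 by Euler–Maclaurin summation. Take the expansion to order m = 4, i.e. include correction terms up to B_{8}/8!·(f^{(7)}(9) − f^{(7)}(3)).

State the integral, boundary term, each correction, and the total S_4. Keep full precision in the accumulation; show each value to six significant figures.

The integral term ∫_3^9 1/x^4 dx = 0.0118884.
Boundary: ½(f(3) + f(9)) = ½(0.0123457 + 0.000152416) = 0.00624905.
So far: 0.0181375.
k=1: B_{2}/(2)! × [f^{(1)}(9) − f^{(1)}(3)] = 1/12 × (-6.77404e-05 − (-0.0164609)) = 0.00136610.
After k=1: 0.0195036.
k=2: B_{4}/(4)! × [f^{(3)}(9) − f^{(3)}(3)] = −1/720 × (-2.50890e-05 − (-0.0548697)) = -7.61730e-05.
After k=2: 0.0194274.
k=3: B_{6}/(6)! × [f^{(5)}(9) − f^{(5)}(3)] = 1/30240 × (-1.73455e-05 − (-0.341411)) = 1.12895e-05.
After k=3: 0.0194387.
k=4: B_{8}/(8)! × [f^{(7)}(9) − f^{(7)}(3)] = −1/1209600 × (-1.92728e-05 − (-3.41411)) = -2.82250e-06.

S_4 ≈ 0.0194359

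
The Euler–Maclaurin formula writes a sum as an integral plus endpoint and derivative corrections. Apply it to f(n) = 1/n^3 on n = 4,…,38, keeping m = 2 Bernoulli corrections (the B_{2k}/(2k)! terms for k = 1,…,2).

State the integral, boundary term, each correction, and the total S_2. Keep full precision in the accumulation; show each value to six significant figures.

The integral term ∫_4^38 1/x^3 dx = 0.0309037.
½[f(4) + f(38)] = ½[0.0156250 + 1.82242e-05] = 0.00782161.
Integral + boundary = 0.0387254.
Correction k=1: B_{2}/2! · (f^{(1)}(38) − f^{(1)}(4)) = 1/12 · (-1.43876e-06 − (-0.0117188)) = 0.000976443.
After k=1: 0.0397018.
Correction k=2: B_{4}/4! · (f^{(3)}(38) − f^{(3)}(4)) = −1/720 · (-1.99274e-08 − (-0.0146484)) = -2.03450e-05.

S_2 ≈ 0.0396814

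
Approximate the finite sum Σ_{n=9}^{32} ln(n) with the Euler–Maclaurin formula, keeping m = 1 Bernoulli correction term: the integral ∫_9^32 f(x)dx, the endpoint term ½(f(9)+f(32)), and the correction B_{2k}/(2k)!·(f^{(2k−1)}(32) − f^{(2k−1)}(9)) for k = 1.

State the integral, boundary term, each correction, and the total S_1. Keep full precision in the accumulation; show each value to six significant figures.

S_1 ≈ 70.9534

∫_9^32 ln(x) dx evaluates to 68.1285.
Endpoint term: (f(9) + f(32))/2 = (2.19722 + 3.46574)/2 = 2.83148.
Integral + boundary = 70.9600.
Order-1 term: 1/12 · (0.0312500 − 0.111111) = -0.00665509.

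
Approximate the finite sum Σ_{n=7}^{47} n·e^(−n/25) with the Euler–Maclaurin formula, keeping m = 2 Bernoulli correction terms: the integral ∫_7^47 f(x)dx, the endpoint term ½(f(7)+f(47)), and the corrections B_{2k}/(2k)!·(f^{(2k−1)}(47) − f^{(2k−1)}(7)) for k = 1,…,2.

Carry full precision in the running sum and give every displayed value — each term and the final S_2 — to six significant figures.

S_2 ≈ 336.139

Integral: ∫_7^47 x·e^(−x/25) dx = 329.965.
½[f(7) + f(47)] = ½[5.29049 + 7.17173] = 6.23111.
So far: 336.196.
Order-1 term: 1/12 · (-0.134279 − 0.544164) = -0.0565370.
After k=1: 336.139.
Order-2 term: −1/720 · (0.000273441 − 0.00328917) = 4.18851e-06.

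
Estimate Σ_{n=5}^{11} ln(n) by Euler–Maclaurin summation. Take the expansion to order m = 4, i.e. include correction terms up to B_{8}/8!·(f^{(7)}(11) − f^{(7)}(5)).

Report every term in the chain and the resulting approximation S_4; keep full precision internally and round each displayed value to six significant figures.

S_4 ≈ 14.3243

Integral: ∫_5^11 ln(x) dx = 12.3297.
Boundary: ½(f(5) + f(11)) = ½(1.60944 + 2.39790) = 2.00367.
Integral + boundary = 14.3333.
k=1: B_{2}/(2)! × [f^{(1)}(11) − f^{(1)}(5)] = 1/12 × (0.0909091 − 0.200000) = -0.00909091.
Running total after k=1: 14.3242.
k=2: B_{4}/(4)! × [f^{(3)}(11) − f^{(3)}(5)] = −1/720 × (0.00150263 − 0.0160000) = 2.01352e-05.
Running total after k=2: 14.3243.
k=3: B_{6}/(6)! × [f^{(5)}(11) − f^{(5)}(5)] = 1/30240 × (0.000149021 − 0.00768000) = -2.49040e-07.
Running total after k=3: 14.3243.
k=4: B_{8}/(8)! × [f^{(7)}(11) − f^{(7)}(5)] = −1/1209600 × (3.69474e-05 − 0.00921600) = 7.58850e-09.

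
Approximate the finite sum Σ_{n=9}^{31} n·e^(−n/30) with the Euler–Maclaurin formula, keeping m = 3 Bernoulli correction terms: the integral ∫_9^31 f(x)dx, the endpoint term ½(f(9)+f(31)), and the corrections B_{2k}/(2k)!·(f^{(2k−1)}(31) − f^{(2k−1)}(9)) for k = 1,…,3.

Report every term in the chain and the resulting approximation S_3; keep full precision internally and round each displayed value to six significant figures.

∫_9^31 x·e^(−x/30) dx evaluates to 215.609.
½[f(9) + f(31)] = ½[6.66736 + 11.0304] = 8.84888.
Running total after boundary: 224.458.
k=1: B_{2}/(2)! × [f^{(1)}(31) − f^{(1)}(9)] = 1/12 × (-0.0118606 − 0.518573) = -0.0442028.
After k=1: 224.413.
k=2: B_{4}/(4)! × [f^{(3)}(31) − f^{(3)}(9)] = −1/720 × (0.000777530 − 0.00222245) = 2.00684e-06.
After k=2: 224.413.
k=3: B_{6}/(6)! × [f^{(5)}(31) − f^{(5)}(9)] = 1/30240 × (1.74249e-06 − 4.29857e-06) = -8.45267e-11.

S_3 ≈ 224.413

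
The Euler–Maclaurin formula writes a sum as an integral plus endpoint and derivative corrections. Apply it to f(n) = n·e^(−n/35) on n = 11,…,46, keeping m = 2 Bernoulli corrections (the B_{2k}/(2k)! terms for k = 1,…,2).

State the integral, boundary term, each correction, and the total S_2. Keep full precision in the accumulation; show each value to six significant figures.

S_2 ≈ 424.278

∫_11^46 x·e^(−x/35) dx evaluates to 414.131.
Boundary: ½(f(11) + f(46)) = ½(8.03341 + 12.3586) = 10.1960.
Integral + boundary = 424.327.
Order-1 term: 1/12 · (-0.0844379 − 0.500784) = -0.0487685.
Running total after k=1: 424.278.
Order-2 term: −1/720 · (0.000369710 − 0.00160115) = 1.71033e-06.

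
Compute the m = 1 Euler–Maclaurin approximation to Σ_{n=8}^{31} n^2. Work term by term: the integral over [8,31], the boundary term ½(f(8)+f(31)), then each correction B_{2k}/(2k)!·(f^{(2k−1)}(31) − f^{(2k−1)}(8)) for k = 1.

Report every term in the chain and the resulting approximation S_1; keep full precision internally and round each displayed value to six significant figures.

The integral term ∫_8^31 x^2 dx = 9759.67.
Boundary: ½(f(8) + f(31)) = ½(64.0000 + 961.000) = 512.500.
Running total after boundary: 10272.2.
Correction k=1: B_{2}/2! · (f^{(1)}(31) − f^{(1)}(8)) = 1/12 · (62.0000 − 16.0000) = 3.83333.

S_1 ≈ 10276.0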